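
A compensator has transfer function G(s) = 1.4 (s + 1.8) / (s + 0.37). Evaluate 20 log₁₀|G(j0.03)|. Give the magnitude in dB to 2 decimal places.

|j0.03 + 1.8| = √(0.03² + 1.8²) = 1.8
|j0.03 + 0.37| = √(0.03² + 0.37²) = 0.3712
|G(j0.03)| = 1.4 × 1.8 / 0.3712 = 6.7895
20 log₁₀(6.7895) = 16.637 dB

16.64 dB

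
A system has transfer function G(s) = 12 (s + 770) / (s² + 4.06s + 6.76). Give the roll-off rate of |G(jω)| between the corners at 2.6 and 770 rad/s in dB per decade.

-40 dB/decade

In this band the factors already past their corner are: complex pole pair at ωₙ ≈ 2.6; net slope = -40 dB/decade.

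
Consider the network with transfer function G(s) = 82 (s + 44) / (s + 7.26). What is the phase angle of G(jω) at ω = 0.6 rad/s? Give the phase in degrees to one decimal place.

∠(j0.6 + 44) = arctan(0.6/44) = 0.78°
∠(j0.6 + 7.26) = arctan(0.6/7.26) = 4.72°
∠G(j0.6) = 0.78° − 4.72° = -3.94°

-3.9°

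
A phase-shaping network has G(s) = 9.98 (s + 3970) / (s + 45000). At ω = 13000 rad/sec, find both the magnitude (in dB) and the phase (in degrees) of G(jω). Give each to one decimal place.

|j13000 + 3970| = √(13000² + 3970²) = 1.359e+04
|j13000 + 45000| = √(13000² + 45000²) = 4.684e+04
|G(j13000)| = 9.98 × 1.359e+04 / 4.684e+04 = 2.8961
20 log₁₀(2.8961) = 9.24 dB
∠(j13000 + 3970) = arctan(13000/3970) = 73.02°
∠(j13000 + 45000) = arctan(13000/45000) = 16.11°
∠G(j13000) = 73.02° − 16.11° = 56.90°

|G| = 9.2 dB, ∠G = 56.9°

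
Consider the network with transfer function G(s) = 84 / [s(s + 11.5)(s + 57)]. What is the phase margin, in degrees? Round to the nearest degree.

89 deg

Gain crossover: |G(jω)| = 1 at ω ≈ 0.128 rad/sec.
∠G(j0.128) = −90° − arctan(0.128/11.5) − arctan(0.128/57) ≈ -90.77°
PM = 180° + (-90.77°) = 89.23°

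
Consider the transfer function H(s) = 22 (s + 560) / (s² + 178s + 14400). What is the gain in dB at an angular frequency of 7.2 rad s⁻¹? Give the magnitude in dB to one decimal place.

-1.4 dB

|j7.2 + 560| = √(7.2² + 560²) = 560
|(j7.2)² + 178(j7.2) + 14400| = |14348 + j1281.6| = 1.441e+04
|H(j7.2)| = 22 × 560 / 1.441e+04 = 0.85531
20 log₁₀(0.85531) = -1.36 dB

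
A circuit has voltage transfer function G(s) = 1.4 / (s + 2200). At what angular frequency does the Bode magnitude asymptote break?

The single real pole at s = −2200 gives a corner at ω = 2200 rad/s.

2200 rad/s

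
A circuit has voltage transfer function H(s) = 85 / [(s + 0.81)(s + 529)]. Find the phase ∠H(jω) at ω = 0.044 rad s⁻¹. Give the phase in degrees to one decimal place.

∠(j0.044 + 0.81) = arctan(0.044/0.81) = 3.11°
∠(j0.044 + 529) = arctan(0.044/529) = 0.00°
∠H(j0.044) = − (3.11° + 0.00°) = -3.11°

-3.1°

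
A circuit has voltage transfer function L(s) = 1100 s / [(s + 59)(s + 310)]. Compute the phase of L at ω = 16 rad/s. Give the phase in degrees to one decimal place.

71.9 deg

∠(j16) = 90.00°
∠(j16 + 59) = arctan(16/59) = 15.17°
∠(j16 + 310) = arctan(16/310) = 2.95°
∠L(j16) = 90.00° − (15.17° + 2.95°) = 71.87°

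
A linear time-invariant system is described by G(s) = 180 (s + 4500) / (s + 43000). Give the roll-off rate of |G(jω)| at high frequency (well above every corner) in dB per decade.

0 dB/decade

With 1 zero and 1 pole, the high-frequency asymptotic slope is 20 × (1 − 1) = 0 dB/decade.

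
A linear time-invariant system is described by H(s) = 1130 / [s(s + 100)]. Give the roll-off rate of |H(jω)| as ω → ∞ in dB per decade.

With 0 zeros and 2 poles, the high-frequency asymptotic slope is 20 × (0 − 2) = -40 dB/decade.

-40 dB/decade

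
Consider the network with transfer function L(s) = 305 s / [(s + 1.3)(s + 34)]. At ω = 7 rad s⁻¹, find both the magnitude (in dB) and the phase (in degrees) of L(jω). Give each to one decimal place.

|j7| = 7
|j7 + 1.3| = √(7² + 1.3²) = 7.12
|j7 + 34| = √(7² + 34²) = 34.71
|L(j7)| = 305 × 7 / (7.12 × 34.71) = 8.6386
20 log₁₀(8.6386) = 18.73 dB
∠(j7) = 90.00°
∠(j7 + 1.3) = arctan(7/1.3) = 79.48°
∠(j7 + 34) = arctan(7/34) = 11.63°
∠L(j7) = 90.00° − (79.48° + 11.63°) = -1.11°

|L| = 18.7 dB, ∠L = -1.1 deg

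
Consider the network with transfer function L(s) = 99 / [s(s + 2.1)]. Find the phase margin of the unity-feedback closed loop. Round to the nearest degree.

Gain crossover: |L(jω)| = 1 at ω ≈ 9.84 rad/sec.
∠L(j9.84) = −90° − arctan(9.84/2.1) ≈ -167.95°
PM = 180° + (-167.95°) = 12.05°

12°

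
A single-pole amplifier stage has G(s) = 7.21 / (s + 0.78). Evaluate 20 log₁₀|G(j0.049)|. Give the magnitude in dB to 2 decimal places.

19.30 dB

|j0.049 + 0.78| = √(0.049² + 0.78²) = 0.7815
|G(j0.049)| = 7.21 / 0.7815 = 9.2254
20 log₁₀(9.2254) = 19.300 dB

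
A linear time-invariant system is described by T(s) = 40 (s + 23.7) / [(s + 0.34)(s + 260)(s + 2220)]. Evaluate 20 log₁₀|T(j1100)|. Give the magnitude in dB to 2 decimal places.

|j1100 + 23.7| = √(1100² + 23.7²) = 1100
|j1100 + 0.34| = √(1100² + 0.34²) = 1100
|j1100 + 260| = √(1100² + 260²) = 1130
|j1100 + 2220| = √(1100² + 2220²) = 2478
|T(j1100)| = 40 × 1100 / (1100 × 1130 × 2478) = 1.4287e-05
20 log₁₀(1.4287e-05) = -96.901 dB

-96.90 dB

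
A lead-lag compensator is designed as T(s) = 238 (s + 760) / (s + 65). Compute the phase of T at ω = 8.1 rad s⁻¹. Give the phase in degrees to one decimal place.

∠(j8.1 + 760) = arctan(8.1/760) = 0.61°
∠(j8.1 + 65) = arctan(8.1/65) = 7.10°
∠T(j8.1) = 0.61° − 7.10° = -6.49°

-6.5°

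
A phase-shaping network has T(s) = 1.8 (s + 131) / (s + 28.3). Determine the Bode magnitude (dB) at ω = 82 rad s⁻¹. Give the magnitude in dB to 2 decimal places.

|j82 + 131| = √(82² + 131²) = 154.5
|j82 + 28.3| = √(82² + 28.3²) = 86.75
|T(j82)| = 1.8 × 154.5 / 86.75 = 3.2069
20 log₁₀(3.2069) = 10.122 dB

10.12 dB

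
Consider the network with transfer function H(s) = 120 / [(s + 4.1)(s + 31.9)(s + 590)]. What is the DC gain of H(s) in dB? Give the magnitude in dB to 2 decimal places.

H(0) = 120 / (4.1 × 31.9 × 590) = 0.0015551
20 log₁₀(0.0015551) = -56.165 dB

-56.16 dB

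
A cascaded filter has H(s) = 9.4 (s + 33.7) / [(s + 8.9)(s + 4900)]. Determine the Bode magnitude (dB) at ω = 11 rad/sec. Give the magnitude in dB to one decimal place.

-46.4 dB

|j11 + 33.7| = √(11² + 33.7²) = 35.45
|j11 + 8.9| = √(11² + 8.9²) = 14.15
|j11 + 4900| = √(11² + 4900²) = 4900
|H(j11)| = 9.4 × 35.45 / (14.15 × 4900) = 0.0048062
20 log₁₀(0.0048062) = -46.36 dB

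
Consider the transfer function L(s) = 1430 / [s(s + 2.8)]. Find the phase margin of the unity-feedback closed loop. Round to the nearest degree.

Gain crossover: |L(jω)| = 1 at ω ≈ 37.8 rad s⁻¹.
∠L(j37.8) = −90° − arctan(37.8/2.8) ≈ -175.76°
PM = 180° + (-175.76°) = 4.24°

4°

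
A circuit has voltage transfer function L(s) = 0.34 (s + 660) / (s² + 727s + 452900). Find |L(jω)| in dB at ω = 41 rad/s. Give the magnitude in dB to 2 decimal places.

|j41 + 660| = √(41² + 660²) = 661.3
|(j41)² + 727(j41) + 452900| = |4.5122e+05 + j29807| = 4.522e+05
|L(j41)| = 0.34 × 661.3 / 4.522e+05 = 0.00049719
20 log₁₀(0.00049719) = -66.069 dB

-66.07 dB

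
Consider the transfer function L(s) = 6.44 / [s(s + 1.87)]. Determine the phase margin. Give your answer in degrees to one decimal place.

Gain crossover: |L(jω)| = 1 at ω ≈ 2.22 rad s⁻¹.
∠L(j2.22) = −90° − arctan(2.22/1.87) ≈ -139.88°
PM = 180° + (-139.88°) = 40.12°

40.1 deg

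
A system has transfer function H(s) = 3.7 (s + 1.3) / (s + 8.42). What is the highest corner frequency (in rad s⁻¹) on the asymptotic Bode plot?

8.42 rad s⁻¹

Break frequencies occur at each pole and zero magnitude: 1.3 rad s⁻¹, 8.42 rad s⁻¹.
The highest is 8.42 rad s⁻¹.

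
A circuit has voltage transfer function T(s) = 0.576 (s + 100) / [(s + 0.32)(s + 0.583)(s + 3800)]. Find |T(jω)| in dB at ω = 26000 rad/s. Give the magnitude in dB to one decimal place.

-181.5 dB

|j26000 + 100| = √(26000² + 100²) = 2.6e+04
|j26000 + 0.32| = √(26000² + 0.32²) = 2.6e+04
|j26000 + 0.583| = √(26000² + 0.583²) = 2.6e+04
|j26000 + 3800| = √(26000² + 3800²) = 2.628e+04
|T(j26000)| = 0.576 × 2.6e+04 / (2.6e+04 × 2.6e+04 × 2.628e+04) = 8.4312e-10
20 log₁₀(8.4312e-10) = -181.48 dB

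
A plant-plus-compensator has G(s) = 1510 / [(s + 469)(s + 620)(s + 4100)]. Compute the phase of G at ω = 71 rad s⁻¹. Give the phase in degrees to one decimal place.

-16.1°

∠(j71 + 469) = arctan(71/469) = 8.61°
∠(j71 + 620) = arctan(71/620) = 6.53°
∠(j71 + 4100) = arctan(71/4100) = 0.99°
∠G(j71) = − (8.61° + 6.53° + 0.99°) = -16.13°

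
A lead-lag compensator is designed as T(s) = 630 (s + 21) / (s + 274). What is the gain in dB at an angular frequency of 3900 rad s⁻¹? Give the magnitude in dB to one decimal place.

|j3900 + 21| = √(3900² + 21²) = 3900
|j3900 + 274| = √(3900² + 274²) = 3910
|T(j3900)| = 630 × 3900 / 3910 = 628.46
20 log₁₀(628.46) = 55.97 dB

56.0 dB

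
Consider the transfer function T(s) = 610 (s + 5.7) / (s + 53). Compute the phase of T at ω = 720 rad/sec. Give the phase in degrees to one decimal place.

∠(j720 + 5.7) = arctan(720/5.7) = 89.55°
∠(j720 + 53) = arctan(720/53) = 85.79°
∠T(j720) = 89.55° − 85.79° = 3.76°

3.8 deg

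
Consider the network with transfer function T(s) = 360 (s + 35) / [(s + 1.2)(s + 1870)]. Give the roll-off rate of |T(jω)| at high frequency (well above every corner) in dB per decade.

With 1 zero and 2 poles, the high-frequency asymptotic slope is 20 × (1 − 2) = -20 dB/decade.

-20 dB/decade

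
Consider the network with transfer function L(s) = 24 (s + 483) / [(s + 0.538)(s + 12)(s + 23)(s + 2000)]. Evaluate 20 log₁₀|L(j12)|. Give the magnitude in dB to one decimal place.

|j12 + 483| = √(12² + 483²) = 483.1
|j12 + 0.538| = √(12² + 0.538²) = 12.01
|j12 + 12| = √(12² + 12²) = 16.97
|j12 + 23| = √(12² + 23²) = 25.94
|j12 + 2000| = √(12² + 2000²) = 2000
|L(j12)| = 24 × 483.1 / (12.01 × 16.97 × 25.94 × 2000) = 0.0010963
20 log₁₀(0.0010963) = -59.20 dB

-59.2 dB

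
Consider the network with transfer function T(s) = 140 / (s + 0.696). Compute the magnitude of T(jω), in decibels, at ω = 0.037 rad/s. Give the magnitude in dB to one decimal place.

46.1 dB

|j0.037 + 0.696| = √(0.037² + 0.696²) = 0.697
|T(j0.037)| = 140 / 0.697 = 200.87
20 log₁₀(200.87) = 46.06 dB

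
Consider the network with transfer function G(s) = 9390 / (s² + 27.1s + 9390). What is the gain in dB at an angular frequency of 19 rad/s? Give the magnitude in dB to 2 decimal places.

|(j19)² + 27.1(j19) + 9390| = |9029 + j514.9| = 9044
|G(j19)| = 9390 / 9044 = 1.0383
20 log₁₀(1.0383) = 0.326 dB

0.33 dB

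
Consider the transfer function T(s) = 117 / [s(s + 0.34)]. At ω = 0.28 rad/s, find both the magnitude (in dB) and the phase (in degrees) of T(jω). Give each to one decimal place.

|j0.28 + 0.34| = √(0.28² + 0.34²) = 0.4405
|j0.28| = 0.28
|T(j0.28)| = 117 / (0.4405 × 0.28) = 948.7
20 log₁₀(948.7) = 59.54 dB
∠(j0.28 + 0.34) = arctan(0.28/0.34) = 39.47°
∠(j0.28) = 90.00°
∠T(j0.28) = − (39.47° + 90.00°) = -129.47°

|T| = 59.5 dB, ∠T = -129.5°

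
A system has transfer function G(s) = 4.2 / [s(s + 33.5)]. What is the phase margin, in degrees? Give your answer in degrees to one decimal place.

Gain crossover: |G(jω)| = 1 at ω ≈ 0.125 rad/s.
∠G(j0.125) = −90° − arctan(0.125/33.5) ≈ -90.21°
PM = 180° + (-90.21°) = 89.79°

89.8 deg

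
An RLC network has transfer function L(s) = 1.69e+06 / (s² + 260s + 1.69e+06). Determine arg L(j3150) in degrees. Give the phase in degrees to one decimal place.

∠[(j3150)² + 260(j3150) + 1.69e+06] = ∠[-8.2325e+06 + j8.19e+05] = 174.32°
∠L(j3150) = −174.32° = -174.32°

-174.3°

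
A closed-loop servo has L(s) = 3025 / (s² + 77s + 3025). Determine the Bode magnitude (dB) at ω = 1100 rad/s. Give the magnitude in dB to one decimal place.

|(j1100)² + 77(j1100) + 3025| = |-1.207e+06 + j84700| = 1.21e+06
|L(j1100)| = 3025 / 1.21e+06 = 0.0025001
20 log₁₀(0.0025001) = -52.04 dB

-52.0 dB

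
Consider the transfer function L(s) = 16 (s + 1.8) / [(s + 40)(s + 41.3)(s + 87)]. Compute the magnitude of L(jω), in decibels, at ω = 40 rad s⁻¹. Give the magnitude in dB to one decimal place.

|j40 + 1.8| = √(40² + 1.8²) = 40.04
|j40 + 40| = √(40² + 40²) = 56.57
|j40 + 41.3| = √(40² + 41.3²) = 57.5
|j40 + 87| = √(40² + 87²) = 95.75
|L(j40)| = 16 × 40.04 / (56.57 × 57.5 × 95.75) = 0.0020571
20 log₁₀(0.0020571) = -53.73 dB

-53.7 dB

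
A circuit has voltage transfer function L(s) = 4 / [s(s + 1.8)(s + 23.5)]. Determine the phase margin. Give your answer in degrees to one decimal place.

Gain crossover: |L(jω)| = 1 at ω ≈ 0.0944 rad/s.
∠L(j0.0944) = −90° − arctan(0.0944/1.8) − arctan(0.0944/23.5) ≈ -93.23°
PM = 180° + (-93.23°) = 86.77°

86.8 deg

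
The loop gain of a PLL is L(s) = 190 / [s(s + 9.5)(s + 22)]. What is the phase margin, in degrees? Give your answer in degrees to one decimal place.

Gain crossover: |L(jω)| = 1 at ω ≈ 0.904 rad/s.
∠L(j0.904) = −90° − arctan(0.904/9.5) − arctan(0.904/22) ≈ -97.79°
PM = 180° + (-97.79°) = 82.21°

82.2 deg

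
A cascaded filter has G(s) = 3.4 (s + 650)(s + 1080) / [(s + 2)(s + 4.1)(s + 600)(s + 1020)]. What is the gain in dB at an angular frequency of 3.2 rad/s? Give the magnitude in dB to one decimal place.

-14.0 dB

|j3.2 + 650| = √(3.2² + 650²) = 650
|j3.2 + 1080| = √(3.2² + 1080²) = 1080
|j3.2 + 2| = √(3.2² + 2²) = 3.774
|j3.2 + 4.1| = √(3.2² + 4.1²) = 5.201
|j3.2 + 600| = √(3.2² + 600²) = 600
|j3.2 + 1020| = √(3.2² + 1020²) = 1020
|G(j3.2)| = 3.4 × 650 × 1080 / (3.774 × 5.201 × 600 × 1020) = 0.19871
20 log₁₀(0.19871) = -14.04 dB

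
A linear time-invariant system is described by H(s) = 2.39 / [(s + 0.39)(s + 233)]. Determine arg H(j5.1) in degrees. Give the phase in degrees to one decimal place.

∠(j5.1 + 0.39) = arctan(5.1/0.39) = 85.63°
∠(j5.1 + 233) = arctan(5.1/233) = 1.25°
∠H(j5.1) = − (85.63° + 1.25°) = -86.88°

-86.9 deg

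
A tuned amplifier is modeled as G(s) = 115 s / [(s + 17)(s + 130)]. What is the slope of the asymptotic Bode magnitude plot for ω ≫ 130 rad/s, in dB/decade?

-20 dB/decade

With 1 zero and 2 poles, the high-frequency asymptotic slope is 20 × (1 − 2) = -20 dB/decade.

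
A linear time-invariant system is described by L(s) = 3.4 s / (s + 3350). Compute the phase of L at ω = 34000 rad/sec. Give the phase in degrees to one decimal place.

∠(j34000) = 90.00°
∠(j34000 + 3350) = arctan(34000/3350) = 84.37°
∠L(j34000) = 90.00° − 84.37° = 5.63°

5.6°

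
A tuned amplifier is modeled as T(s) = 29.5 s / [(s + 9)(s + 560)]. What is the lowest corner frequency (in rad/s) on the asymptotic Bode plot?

9 rad/s

Break frequencies occur at each pole and zero magnitude: 9 rad/s, 560 rad/s.
The lowest is 9 rad/s.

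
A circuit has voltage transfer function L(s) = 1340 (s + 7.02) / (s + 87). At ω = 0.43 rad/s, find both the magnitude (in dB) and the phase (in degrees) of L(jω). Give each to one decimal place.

|j0.43 + 7.02| = √(0.43² + 7.02²) = 7.033
|j0.43 + 87| = √(0.43² + 87²) = 87
|L(j0.43)| = 1340 × 7.033 / 87 = 108.33
20 log₁₀(108.33) = 40.69 dB
∠(j0.43 + 7.02) = arctan(0.43/7.02) = 3.51°
∠(j0.43 + 87) = arctan(0.43/87) = 0.28°
∠L(j0.43) = 3.51° − 0.28° = 3.22°

|L| = 40.7 dB, ∠L = 3.2°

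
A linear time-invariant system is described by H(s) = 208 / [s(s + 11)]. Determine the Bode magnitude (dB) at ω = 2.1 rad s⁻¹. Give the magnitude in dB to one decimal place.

18.9 dB

|j2.1 + 11| = √(2.1² + 11²) = 11.2
|j2.1| = 2.1
|H(j2.1)| = 208 / (11.2 × 2.1) = 8.8446
20 log₁₀(8.8446) = 18.93 dB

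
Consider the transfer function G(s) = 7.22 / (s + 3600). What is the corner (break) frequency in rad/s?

3600 rad/s

The single real pole at s = −3600 gives a corner at ω = 3600 rad/s.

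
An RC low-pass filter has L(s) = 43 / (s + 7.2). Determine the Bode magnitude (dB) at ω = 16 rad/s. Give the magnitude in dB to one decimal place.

7.8 dB

|j16 + 7.2| = √(16² + 7.2²) = 17.55
|L(j16)| = 43 / 17.55 = 2.4508
20 log₁₀(2.4508) = 7.79 dB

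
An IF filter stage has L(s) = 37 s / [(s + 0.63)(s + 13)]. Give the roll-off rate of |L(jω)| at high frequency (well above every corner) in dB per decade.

-20 dB/decade

With 1 zero and 2 poles, the high-frequency asymptotic slope is 20 × (1 − 2) = -20 dB/decade.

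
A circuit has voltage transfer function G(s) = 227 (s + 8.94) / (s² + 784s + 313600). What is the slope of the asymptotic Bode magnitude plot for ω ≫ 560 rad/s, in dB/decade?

-20 dB/decade

With 1 zero and 2 poles, the high-frequency asymptotic slope is 20 × (1 − 2) = -20 dB/decade.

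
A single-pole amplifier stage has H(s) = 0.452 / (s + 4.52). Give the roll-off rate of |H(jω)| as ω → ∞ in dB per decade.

-20 dB/decade

With 0 zeros and 1 pole, the high-frequency asymptotic slope is 20 × (0 − 1) = -20 dB/decade.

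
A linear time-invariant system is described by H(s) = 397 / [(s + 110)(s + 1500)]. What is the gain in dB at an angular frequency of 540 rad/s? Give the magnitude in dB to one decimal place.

|j540 + 110| = √(540² + 110²) = 551.1
|j540 + 1500| = √(540² + 1500²) = 1594
|H(j540)| = 397 / (551.1 × 1594) = 0.00045187
20 log₁₀(0.00045187) = -66.90 dB

-66.9 dB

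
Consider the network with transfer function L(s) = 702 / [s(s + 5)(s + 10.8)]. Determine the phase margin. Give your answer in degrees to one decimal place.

Gain crossover: |L(jω)| = 1 at ω ≈ 6.65 rad/sec.
∠L(j6.65) = −90° − arctan(6.65/5) − arctan(6.65/10.8) ≈ -174.69°
PM = 180° + (-174.69°) = 5.31°

5.3°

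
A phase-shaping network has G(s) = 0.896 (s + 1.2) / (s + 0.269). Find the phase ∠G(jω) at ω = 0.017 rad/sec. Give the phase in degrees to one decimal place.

∠(j0.017 + 1.2) = arctan(0.017/1.2) = 0.81°
∠(j0.017 + 0.269) = arctan(0.017/0.269) = 3.62°
∠G(j0.017) = 0.81° − 3.62° = -2.80°

-2.8°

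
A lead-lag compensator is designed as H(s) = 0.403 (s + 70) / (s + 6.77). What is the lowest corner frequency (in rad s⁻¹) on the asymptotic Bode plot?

6.77 rad s⁻¹

Break frequencies occur at each pole and zero magnitude: 6.77 rad s⁻¹, 70 rad s⁻¹.
The lowest is 6.77 rad s⁻¹.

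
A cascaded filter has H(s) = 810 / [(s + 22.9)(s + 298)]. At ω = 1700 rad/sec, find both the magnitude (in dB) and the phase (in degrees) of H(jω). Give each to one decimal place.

|H| = -71.2 dB, ∠H = -169.3°

|j1700 + 22.9| = √(1700² + 22.9²) = 1700
|j1700 + 298| = √(1700² + 298²) = 1726
|H(j1700)| = 810 / (1700 × 1726) = 0.00027604
20 log₁₀(0.00027604) = -71.18 dB
∠(j1700 + 22.9) = arctan(1700/22.9) = 89.23°
∠(j1700 + 298) = arctan(1700/298) = 80.06°
∠H(j1700) = − (89.23° + 80.06°) = -169.29°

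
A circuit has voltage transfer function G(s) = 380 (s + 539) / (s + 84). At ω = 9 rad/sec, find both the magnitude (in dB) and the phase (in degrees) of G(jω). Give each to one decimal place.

|G| = 67.7 dB, ∠G = -5.2°

|j9 + 539| = √(9² + 539²) = 539.1
|j9 + 84| = √(9² + 84²) = 84.48
|G(j9)| = 380 × 539.1 / 84.48 = 2424.8
20 log₁₀(2424.8) = 67.69 dB
∠(j9 + 539) = arctan(9/539) = 0.96°
∠(j9 + 84) = arctan(9/84) = 6.12°
∠G(j9) = 0.96° − 6.12° = -5.16°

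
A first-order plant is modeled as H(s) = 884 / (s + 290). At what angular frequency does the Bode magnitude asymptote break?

The single real pole at s = −290 gives a corner at ω = 290 rad/sec.

290 rad/sec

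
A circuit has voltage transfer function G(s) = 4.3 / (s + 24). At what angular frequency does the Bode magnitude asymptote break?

24 rad/sec

The single real pole at s = −24 gives a corner at ω = 24 rad/sec.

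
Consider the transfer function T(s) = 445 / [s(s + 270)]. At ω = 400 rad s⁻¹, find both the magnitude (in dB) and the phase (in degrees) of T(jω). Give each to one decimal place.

|j400 + 270| = √(400² + 270²) = 482.6
|j400| = 400
|T(j400)| = 445 / (482.6 × 400) = 0.0023052
20 log₁₀(0.0023052) = -52.75 dB
∠(j400 + 270) = arctan(400/270) = 55.98°
∠(j400) = 90.00°
∠T(j400) = − (55.98° + 90.00°) = -145.98°

|T| = -52.7 dB, ∠T = -146.0°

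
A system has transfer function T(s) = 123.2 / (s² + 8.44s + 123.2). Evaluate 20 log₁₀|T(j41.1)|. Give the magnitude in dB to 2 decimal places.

-22.29 dB

|(j41.1)² + 8.44(j41.1) + 123.2| = |-1566 + j346.88| = 1604
|T(j41.1)| = 123.2 / 1604 = 0.076809
20 log₁₀(0.076809) = -22.292 dB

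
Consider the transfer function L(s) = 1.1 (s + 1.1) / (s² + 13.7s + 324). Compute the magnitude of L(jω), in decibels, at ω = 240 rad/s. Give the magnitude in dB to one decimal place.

|j240 + 1.1| = √(240² + 1.1²) = 240
|(j240)² + 13.7(j240) + 324| = |-57276 + j3288| = 5.737e+04
|L(j240)| = 1.1 × 240 / 5.737e+04 = 0.0046017
20 log₁₀(0.0046017) = -46.74 dB

-46.7 dB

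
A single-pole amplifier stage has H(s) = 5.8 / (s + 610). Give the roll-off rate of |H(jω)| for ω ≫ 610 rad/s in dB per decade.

-20 dB/decade

With 0 zeros and 1 pole, the high-frequency asymptotic slope is 20 × (0 − 1) = -20 dB/decade.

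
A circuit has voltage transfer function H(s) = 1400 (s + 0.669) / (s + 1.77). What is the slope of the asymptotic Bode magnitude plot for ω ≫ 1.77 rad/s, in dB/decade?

With 1 zero and 1 pole, the high-frequency asymptotic slope is 20 × (1 − 1) = 0 dB/decade.

0 dB/decade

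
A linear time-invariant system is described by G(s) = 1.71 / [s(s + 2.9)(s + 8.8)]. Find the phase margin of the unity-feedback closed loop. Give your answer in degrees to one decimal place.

88.2°

Gain crossover: |G(jω)| = 1 at ω ≈ 0.067 rad/s.
∠G(j0.067) = −90° − arctan(0.067/2.9) − arctan(0.067/8.8) ≈ -91.76°
PM = 180° + (-91.76°) = 88.24°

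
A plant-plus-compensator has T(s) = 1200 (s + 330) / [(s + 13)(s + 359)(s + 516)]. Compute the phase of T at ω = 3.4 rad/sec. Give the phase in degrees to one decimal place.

∠(j3.4 + 330) = arctan(3.4/330) = 0.59°
∠(j3.4 + 13) = arctan(3.4/13) = 14.66°
∠(j3.4 + 359) = arctan(3.4/359) = 0.54°
∠(j3.4 + 516) = arctan(3.4/516) = 0.38°
∠T(j3.4) = 0.59° − (14.66° + 0.54° + 0.38°) = -14.99°

-15.0°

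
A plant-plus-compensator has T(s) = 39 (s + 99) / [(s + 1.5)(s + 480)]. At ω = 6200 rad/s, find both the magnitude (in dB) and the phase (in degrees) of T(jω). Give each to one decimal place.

|j6200 + 99| = √(6200² + 99²) = 6201
|j6200 + 1.5| = √(6200² + 1.5²) = 6200
|j6200 + 480| = √(6200² + 480²) = 6219
|T(j6200)| = 39 × 6201 / (6200 × 6219) = 0.0062724
20 log₁₀(0.0062724) = -44.05 dB
∠(j6200 + 99) = arctan(6200/99) = 89.09°
∠(j6200 + 1.5) = arctan(6200/1.5) = 89.99°
∠(j6200 + 480) = arctan(6200/480) = 85.57°
∠T(j6200) = 89.09° − (89.99° + 85.57°) = -86.47°

|T| = -44.1 dB, ∠T = -86.5 deg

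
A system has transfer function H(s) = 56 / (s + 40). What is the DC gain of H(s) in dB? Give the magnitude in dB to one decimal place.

H(0) = 56 / 40 = 1.4
20 log₁₀(1.4) = 2.92 dB

2.9 dB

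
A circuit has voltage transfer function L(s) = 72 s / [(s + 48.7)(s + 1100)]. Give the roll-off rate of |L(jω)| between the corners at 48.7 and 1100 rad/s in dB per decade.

In this band the factors already past their corner are: 1 differentiator zero, pole at 48.7; net slope = 0 dB/decade.

0 dB/decade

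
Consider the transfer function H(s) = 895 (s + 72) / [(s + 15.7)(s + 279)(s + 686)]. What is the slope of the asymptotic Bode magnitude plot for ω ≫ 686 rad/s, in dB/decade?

With 1 zero and 3 poles, the high-frequency asymptotic slope is 20 × (1 − 3) = -40 dB/decade.

-40 dB/decade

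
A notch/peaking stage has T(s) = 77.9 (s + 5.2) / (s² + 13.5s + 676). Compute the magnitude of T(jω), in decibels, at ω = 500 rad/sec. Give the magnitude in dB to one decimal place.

-16.1 dB

|j500 + 5.2| = √(500² + 5.2²) = 500
|(j500)² + 13.5(j500) + 676| = |-2.4932e+05 + j6750| = 2.494e+05
|T(j500)| = 77.9 × 500 / 2.494e+05 = 0.15617
20 log₁₀(0.15617) = -16.13 dB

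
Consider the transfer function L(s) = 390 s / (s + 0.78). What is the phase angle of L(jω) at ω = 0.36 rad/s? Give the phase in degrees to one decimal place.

∠(j0.36) = 90.00°
∠(j0.36 + 0.78) = arctan(0.36/0.78) = 24.78°
∠L(j0.36) = 90.00° − 24.78° = 65.22°

65.2°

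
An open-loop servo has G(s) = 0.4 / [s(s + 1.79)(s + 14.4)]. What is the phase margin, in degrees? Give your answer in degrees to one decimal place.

89.4°

Gain crossover: |G(jω)| = 1 at ω ≈ 0.0155 rad/s.
∠G(j0.0155) = −90° − arctan(0.0155/1.79) − arctan(0.0155/14.4) ≈ -90.56°
PM = 180° + (-90.56°) = 89.44°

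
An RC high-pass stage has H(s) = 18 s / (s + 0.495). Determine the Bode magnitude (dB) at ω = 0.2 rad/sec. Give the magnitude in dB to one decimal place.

16.6 dB

|j0.2| = 0.2
|j0.2 + 0.495| = √(0.2² + 0.495²) = 0.5339
|H(j0.2)| = 18 × 0.2 / 0.5339 = 6.7431
20 log₁₀(6.7431) = 16.58 dB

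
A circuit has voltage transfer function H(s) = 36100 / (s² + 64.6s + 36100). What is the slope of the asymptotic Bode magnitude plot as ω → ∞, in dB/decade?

-40 dB/decade

With 0 zeros and 2 poles, the high-frequency asymptotic slope is 20 × (0 − 2) = -40 dB/decade.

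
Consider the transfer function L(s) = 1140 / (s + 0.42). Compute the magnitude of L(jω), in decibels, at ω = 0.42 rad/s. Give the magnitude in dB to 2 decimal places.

65.66 dB

|j0.42 + 0.42| = √(0.42² + 0.42²) = 0.594
|L(j0.42)| = 1140 / 0.594 = 1919.3
20 log₁₀(1919.3) = 65.663 dB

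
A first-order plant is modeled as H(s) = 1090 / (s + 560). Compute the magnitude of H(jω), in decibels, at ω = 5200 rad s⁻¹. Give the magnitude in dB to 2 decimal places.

-13.62 dB

|j5200 + 560| = √(5200² + 560²) = 5230
|H(j5200)| = 1090 / 5230 = 0.20841
20 log₁₀(0.20841) = -13.622 dB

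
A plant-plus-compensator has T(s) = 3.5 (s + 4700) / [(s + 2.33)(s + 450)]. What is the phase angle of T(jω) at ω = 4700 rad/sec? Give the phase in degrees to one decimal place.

-129.5°

∠(j4700 + 4700) = arctan(4700/4700) = 45.00°
∠(j4700 + 2.33) = arctan(4700/2.33) = 89.97°
∠(j4700 + 450) = arctan(4700/450) = 84.53°
∠T(j4700) = 45.00° − (89.97° + 84.53°) = -129.50°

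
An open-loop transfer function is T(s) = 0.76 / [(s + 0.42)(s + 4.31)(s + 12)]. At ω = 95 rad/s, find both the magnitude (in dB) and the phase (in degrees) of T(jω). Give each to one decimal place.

|T| = -121.1 dB, ∠T = -259.9 deg

|j95 + 0.42| = √(95² + 0.42²) = 95
|j95 + 4.31| = √(95² + 4.31²) = 95.1
|j95 + 12| = √(95² + 12²) = 95.75
|T(j95)| = 0.76 / (95 × 95.1 × 95.75) = 8.7853e-07
20 log₁₀(8.7853e-07) = -121.12 dB
∠(j95 + 0.42) = arctan(95/0.42) = 89.75°
∠(j95 + 4.31) = arctan(95/4.31) = 87.40°
∠(j95 + 12) = arctan(95/12) = 82.80°
∠T(j95) = − (89.75° + 87.40° + 82.80°) = -259.95°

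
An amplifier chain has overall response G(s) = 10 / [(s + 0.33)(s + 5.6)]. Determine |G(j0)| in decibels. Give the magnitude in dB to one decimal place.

14.7 dB

G(0) = 10 / (0.33 × 5.6) = 5.4113
20 log₁₀(5.4113) = 14.67 dB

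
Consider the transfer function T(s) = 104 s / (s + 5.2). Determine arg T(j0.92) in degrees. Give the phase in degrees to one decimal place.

∠(j0.92) = 90.00°
∠(j0.92 + 5.2) = arctan(0.92/5.2) = 10.03°
∠T(j0.92) = 90.00° − 10.03° = 79.97°

80.0 deg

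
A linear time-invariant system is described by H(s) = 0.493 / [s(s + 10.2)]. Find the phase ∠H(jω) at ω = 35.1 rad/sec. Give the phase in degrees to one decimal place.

∠(j35.1 + 10.2) = arctan(35.1/10.2) = 73.80°
∠(j35.1) = 90.00°
∠H(j35.1) = − (73.80° + 90.00°) = -163.80°

-163.8 deg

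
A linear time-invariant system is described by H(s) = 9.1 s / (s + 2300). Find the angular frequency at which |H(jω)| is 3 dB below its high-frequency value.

2300 rad/s

For a single-pole high-pass, the −3 dB point is at the pole: ω = 2300 rad/s.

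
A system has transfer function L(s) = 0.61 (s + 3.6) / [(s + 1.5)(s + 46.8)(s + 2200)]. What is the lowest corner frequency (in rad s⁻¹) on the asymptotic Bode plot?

Break frequencies occur at each pole and zero magnitude: 1.5 rad s⁻¹, 3.6 rad s⁻¹, 46.8 rad s⁻¹, 2200 rad s⁻¹.
The lowest is 1.5 rad s⁻¹.

1.5 rad s⁻¹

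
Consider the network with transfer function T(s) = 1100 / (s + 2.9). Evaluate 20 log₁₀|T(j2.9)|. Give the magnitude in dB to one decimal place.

|j2.9 + 2.9| = √(2.9² + 2.9²) = 4.101
|T(j2.9)| = 1100 / 4.101 = 268.21
20 log₁₀(268.21) = 48.57 dB

48.6 dB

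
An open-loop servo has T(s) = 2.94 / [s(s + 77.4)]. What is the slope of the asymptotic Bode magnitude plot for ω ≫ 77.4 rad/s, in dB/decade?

-40 dB/decade

With 0 zeros and 2 poles, the high-frequency asymptotic slope is 20 × (0 − 2) = -40 dB/decade.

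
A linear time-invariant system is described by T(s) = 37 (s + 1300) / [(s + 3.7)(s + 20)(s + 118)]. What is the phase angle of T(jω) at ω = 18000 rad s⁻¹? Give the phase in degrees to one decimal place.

∠(j18000 + 1300) = arctan(18000/1300) = 85.87°
∠(j18000 + 3.7) = arctan(18000/3.7) = 89.99°
∠(j18000 + 20) = arctan(18000/20) = 89.94°
∠(j18000 + 118) = arctan(18000/118) = 89.62°
∠T(j18000) = 85.87° − (89.99° + 89.94° + 89.62°) = -183.68°

-183.7°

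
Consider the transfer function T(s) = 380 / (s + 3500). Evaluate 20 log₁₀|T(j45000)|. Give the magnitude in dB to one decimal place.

-41.5 dB

|j45000 + 3500| = √(45000² + 3500²) = 4.514e+04
|T(j45000)| = 380 / 4.514e+04 = 0.008419
20 log₁₀(0.008419) = -41.49 dB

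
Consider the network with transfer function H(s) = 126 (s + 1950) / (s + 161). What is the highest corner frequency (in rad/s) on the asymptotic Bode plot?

1950 rad/s

Break frequencies occur at each pole and zero magnitude: 161 rad/s, 1950 rad/s.
The highest is 1950 rad/s.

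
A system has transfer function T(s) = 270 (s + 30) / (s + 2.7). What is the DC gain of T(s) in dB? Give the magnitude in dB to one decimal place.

69.5 dB

T(0) = 270 × 30 / 2.7 = 3000
20 log₁₀(3000) = 69.54 dB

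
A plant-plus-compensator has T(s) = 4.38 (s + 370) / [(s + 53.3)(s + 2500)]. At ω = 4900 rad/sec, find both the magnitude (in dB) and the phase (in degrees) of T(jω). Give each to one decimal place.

|T| = -62.0 dB, ∠T = -66.7 deg

|j4900 + 370| = √(4900² + 370²) = 4914
|j4900 + 53.3| = √(4900² + 53.3²) = 4900
|j4900 + 2500| = √(4900² + 2500²) = 5501
|T(j4900)| = 4.38 × 4914 / (4900 × 5501) = 0.00079845
20 log₁₀(0.00079845) = -61.96 dB
∠(j4900 + 370) = arctan(4900/370) = 85.68°
∠(j4900 + 53.3) = arctan(4900/53.3) = 89.38°
∠(j4900 + 2500) = arctan(4900/2500) = 62.97°
∠T(j4900) = 85.68° − (89.38° + 62.97°) = -66.66°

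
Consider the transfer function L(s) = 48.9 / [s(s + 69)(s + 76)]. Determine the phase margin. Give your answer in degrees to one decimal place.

90.0°

Gain crossover: |L(jω)| = 1 at ω ≈ 0.00932 rad/s.
∠L(j0.00932) = −90° − arctan(0.00932/69) − arctan(0.00932/76) ≈ -90.01°
PM = 180° + (-90.01°) = 89.99°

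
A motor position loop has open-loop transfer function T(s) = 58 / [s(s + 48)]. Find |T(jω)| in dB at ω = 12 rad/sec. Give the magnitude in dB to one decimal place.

-20.2 dB

|j12 + 48| = √(12² + 48²) = 49.48
|j12| = 12
|T(j12)| = 58 / (49.48 × 12) = 0.097688
20 log₁₀(0.097688) = -20.20 dB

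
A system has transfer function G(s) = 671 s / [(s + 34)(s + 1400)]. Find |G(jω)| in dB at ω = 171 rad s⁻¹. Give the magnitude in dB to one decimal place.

|j171| = 171
|j171 + 34| = √(171² + 34²) = 174.3
|j171 + 1400| = √(171² + 1400²) = 1410
|G(j171)| = 671 × 171 / (174.3 × 1410) = 0.46662
20 log₁₀(0.46662) = -6.62 dB

-6.6 dB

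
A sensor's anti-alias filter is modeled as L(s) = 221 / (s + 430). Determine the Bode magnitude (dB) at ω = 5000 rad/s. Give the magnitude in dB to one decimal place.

-27.1 dB

|j5000 + 430| = √(5000² + 430²) = 5018
|L(j5000)| = 221 / 5018 = 0.044037
20 log₁₀(0.044037) = -27.12 dB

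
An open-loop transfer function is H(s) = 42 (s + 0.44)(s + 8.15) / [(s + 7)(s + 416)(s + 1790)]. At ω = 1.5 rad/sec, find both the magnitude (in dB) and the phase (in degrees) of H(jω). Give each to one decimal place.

|H| = -79.8 dB, ∠H = 71.7 deg

|j1.5 + 0.44| = √(1.5² + 0.44²) = 1.563
|j1.5 + 8.15| = √(1.5² + 8.15²) = 8.287
|j1.5 + 7| = √(1.5² + 7²) = 7.159
|j1.5 + 416| = √(1.5² + 416²) = 416
|j1.5 + 1790| = √(1.5² + 1790²) = 1790
|H(j1.5)| = 42 × 1.563 × 8.287 / (7.159 × 416 × 1790) = 0.00010206
20 log₁₀(0.00010206) = -79.82 dB
∠(j1.5 + 0.44) = arctan(1.5/0.44) = 73.65°
∠(j1.5 + 8.15) = arctan(1.5/8.15) = 10.43°
∠(j1.5 + 7) = arctan(1.5/7) = 12.09°
∠(j1.5 + 416) = arctan(1.5/416) = 0.21°
∠(j1.5 + 1790) = arctan(1.5/1790) = 0.05°
∠H(j1.5) = 73.65° + 10.43° − (12.09° + 0.21° + 0.05°) = 71.73°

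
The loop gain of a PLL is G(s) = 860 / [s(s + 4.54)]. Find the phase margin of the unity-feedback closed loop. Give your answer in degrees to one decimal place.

8.9°

Gain crossover: |G(jω)| = 1 at ω ≈ 29.2 rad s⁻¹.
∠G(j29.2) = −90° − arctan(29.2/4.54) ≈ -171.15°
PM = 180° + (-171.15°) = 8.85°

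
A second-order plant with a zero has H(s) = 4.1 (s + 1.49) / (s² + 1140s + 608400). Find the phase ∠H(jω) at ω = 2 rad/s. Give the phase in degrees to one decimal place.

∠(j2 + 1.49) = arctan(2/1.49) = 53.31°
∠[(j2)² + 1140(j2) + 608400] = ∠[6.084e+05 + j2280] = 0.21°
∠H(j2) = 53.31° − 0.21° = 53.10°

53.1°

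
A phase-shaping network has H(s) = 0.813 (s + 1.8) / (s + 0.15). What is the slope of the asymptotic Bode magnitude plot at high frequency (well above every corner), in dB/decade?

With 1 zero and 1 pole, the high-frequency asymptotic slope is 20 × (1 − 1) = 0 dB/decade.

0 dB/decade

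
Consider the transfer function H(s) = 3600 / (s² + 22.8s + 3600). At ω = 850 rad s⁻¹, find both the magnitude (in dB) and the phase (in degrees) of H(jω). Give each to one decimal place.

|(j850)² + 22.8(j850) + 3600| = |-7.189e+05 + j19380| = 7.192e+05
|H(j850)| = 3600 / 7.192e+05 = 0.0050058
20 log₁₀(0.0050058) = -46.01 dB
∠[(j850)² + 22.8(j850) + 3600] = ∠[-7.189e+05 + j19380] = 178.46°
∠H(j850) = −178.46° = -178.46°

|H| = -46.0 dB, ∠H = -178.5 deg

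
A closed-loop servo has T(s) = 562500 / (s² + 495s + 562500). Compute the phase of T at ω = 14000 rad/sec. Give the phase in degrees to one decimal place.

-178.0°

∠[(j14000)² + 495(j14000) + 562500] = ∠[-1.9544e+08 + j6.93e+06] = 177.97°
∠T(j14000) = −177.97° = -177.97°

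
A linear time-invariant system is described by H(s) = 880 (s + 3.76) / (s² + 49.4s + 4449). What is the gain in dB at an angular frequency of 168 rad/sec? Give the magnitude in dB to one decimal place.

|j168 + 3.76| = √(168² + 3.76²) = 168
|(j168)² + 49.4(j168) + 4449| = |-23775 + j8299.2| = 2.518e+04
|H(j168)| = 880 × 168 / 2.518e+04 = 5.8724
20 log₁₀(5.8724) = 15.38 dB

15.4 dB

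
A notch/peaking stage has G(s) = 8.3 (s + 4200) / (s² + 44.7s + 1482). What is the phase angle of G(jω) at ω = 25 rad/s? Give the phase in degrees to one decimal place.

∠(j25 + 4200) = arctan(25/4200) = 0.34°
∠[(j25)² + 44.7(j25) + 1482] = ∠[857 + j1117.5] = 52.52°
∠G(j25) = 0.34° − 52.52° = -52.17°

-52.2 deg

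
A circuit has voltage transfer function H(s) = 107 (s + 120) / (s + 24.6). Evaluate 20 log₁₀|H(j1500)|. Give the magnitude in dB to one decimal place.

|j1500 + 120| = √(1500² + 120²) = 1505
|j1500 + 24.6| = √(1500² + 24.6²) = 1500
|H(j1500)| = 107 × 1505 / 1500 = 107.33
20 log₁₀(107.33) = 40.61 dB

40.6 dB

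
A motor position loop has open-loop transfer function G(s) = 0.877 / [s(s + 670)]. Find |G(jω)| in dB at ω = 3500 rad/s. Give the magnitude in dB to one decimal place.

-143.1 dB

|j3500 + 670| = √(3500² + 670²) = 3564
|j3500| = 3500
|G(j3500)| = 0.877 / (3564 × 3500) = 7.0315e-08
20 log₁₀(7.0315e-08) = -143.06 dB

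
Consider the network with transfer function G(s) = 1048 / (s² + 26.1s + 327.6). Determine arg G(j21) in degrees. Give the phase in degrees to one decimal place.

-101.7°

∠[(j21)² + 26.1(j21) + 327.6] = ∠[-113.4 + j548.1] = 101.69°
∠G(j21) = −101.69° = -101.69°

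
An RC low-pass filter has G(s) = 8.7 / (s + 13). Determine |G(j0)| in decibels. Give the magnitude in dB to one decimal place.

-3.5 dB

G(0) = 8.7 / 13 = 0.66923
20 log₁₀(0.66923) = -3.49 dB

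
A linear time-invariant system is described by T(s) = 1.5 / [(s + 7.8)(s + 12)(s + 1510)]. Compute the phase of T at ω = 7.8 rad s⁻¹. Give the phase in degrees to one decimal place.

-78.3 deg

∠(j7.8 + 7.8) = arctan(7.8/7.8) = 45.00°
∠(j7.8 + 12) = arctan(7.8/12) = 33.02°
∠(j7.8 + 1510) = arctan(7.8/1510) = 0.30°
∠T(j7.8) = − (45.00° + 33.02° + 0.30°) = -78.32°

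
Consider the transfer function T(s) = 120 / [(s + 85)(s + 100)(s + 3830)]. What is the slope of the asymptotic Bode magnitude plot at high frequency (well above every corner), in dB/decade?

-60 dB/decade

With 0 zeros and 3 poles, the high-frequency asymptotic slope is 20 × (0 − 3) = -60 dB/decade.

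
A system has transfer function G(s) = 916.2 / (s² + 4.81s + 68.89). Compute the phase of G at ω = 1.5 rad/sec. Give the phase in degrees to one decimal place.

∠[(j1.5)² + 4.81(j1.5) + 68.89] = ∠[66.64 + j7.215] = 6.18°
∠G(j1.5) = −6.18° = -6.18°

-6.2°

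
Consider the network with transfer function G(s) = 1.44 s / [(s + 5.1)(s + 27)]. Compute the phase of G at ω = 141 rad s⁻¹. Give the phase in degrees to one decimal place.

∠(j141) = 90.00°
∠(j141 + 5.1) = arctan(141/5.1) = 87.93°
∠(j141 + 27) = arctan(141/27) = 79.16°
∠G(j141) = 90.00° − (87.93° + 79.16°) = -77.09°

-77.1°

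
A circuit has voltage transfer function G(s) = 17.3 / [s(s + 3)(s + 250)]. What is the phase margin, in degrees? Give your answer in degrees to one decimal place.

89.6°

Gain crossover: |G(jω)| = 1 at ω ≈ 0.0231 rad/sec.
∠G(j0.0231) = −90° − arctan(0.0231/3) − arctan(0.0231/250) ≈ -90.45°
PM = 180° + (-90.45°) = 89.55°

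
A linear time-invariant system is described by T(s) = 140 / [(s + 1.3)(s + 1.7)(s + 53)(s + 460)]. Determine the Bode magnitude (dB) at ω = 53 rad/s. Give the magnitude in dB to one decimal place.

|j53 + 1.3| = √(53² + 1.3²) = 53.02
|j53 + 1.7| = √(53² + 1.7²) = 53.03
|j53 + 53| = √(53² + 53²) = 74.95
|j53 + 460| = √(53² + 460²) = 463
|T(j53)| = 140 / (53.02 × 53.03 × 74.95 × 463) = 1.4349e-06
20 log₁₀(1.4349e-06) = -116.86 dB

-116.9 dB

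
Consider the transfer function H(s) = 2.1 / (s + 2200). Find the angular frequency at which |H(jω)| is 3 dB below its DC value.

For a single-pole low-pass, the −3 dB point is at the pole: ω = 2200 rad/sec.

2200 rad/sec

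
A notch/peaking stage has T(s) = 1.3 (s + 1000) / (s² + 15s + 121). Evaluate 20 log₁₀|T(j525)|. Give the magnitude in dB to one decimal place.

-45.5 dB

|j525 + 1000| = √(525² + 1000²) = 1129
|(j525)² + 15(j525) + 121| = |-2.755e+05 + j7875| = 2.756e+05
|T(j525)| = 1.3 × 1129 / 2.756e+05 = 0.0053272
20 log₁₀(0.0053272) = -45.47 dB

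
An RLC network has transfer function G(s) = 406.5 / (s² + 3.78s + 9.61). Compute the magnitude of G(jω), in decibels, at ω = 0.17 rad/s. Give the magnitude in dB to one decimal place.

|(j0.17)² + 3.78(j0.17) + 9.61| = |9.5811 + j0.6426| = 9.603
|G(j0.17)| = 406.5 / 9.603 = 42.332
20 log₁₀(42.332) = 32.53 dB

32.5 dB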